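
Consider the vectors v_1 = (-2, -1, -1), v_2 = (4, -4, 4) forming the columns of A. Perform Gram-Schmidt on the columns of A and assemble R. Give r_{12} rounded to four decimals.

r_{12} = -3.2660

q_1 = v_1/‖v_1‖ = (-2, -1, -1)/2.4495 = (-0.8165, -0.4082, -0.4082).
r_{12} = q_1·v_2 = -3.2660.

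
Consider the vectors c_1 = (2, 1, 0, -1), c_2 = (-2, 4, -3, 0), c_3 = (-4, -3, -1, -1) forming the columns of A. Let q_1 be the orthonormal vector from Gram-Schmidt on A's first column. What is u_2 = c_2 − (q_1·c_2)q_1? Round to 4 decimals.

u_2 = (-2.0000, 4.0000, -3.0000, 0.0000)

c_1 = (2, 1, 0, -1); ‖c_1‖ = 2.4495, so q_1 = (0.8165, 0.4082, 0.0000, -0.4082).
q_1·c_2 = 0.8165·(-2) + 0.4082·4 + 0.0000·(-3) + (-0.4082)·0 = 0.0000.
u_2 = c_2 + 0.0000·q_1 = (-2.0000, 4.0000, -3.0000, 0.0000).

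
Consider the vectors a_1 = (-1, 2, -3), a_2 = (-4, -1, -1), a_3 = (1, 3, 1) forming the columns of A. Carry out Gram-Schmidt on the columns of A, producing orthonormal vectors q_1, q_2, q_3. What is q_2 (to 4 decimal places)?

q_2 = (-0.9047, -0.4257, 0.0177)

a_1 = (-1, 2, -3); ‖a_1‖ = 3.7417, so q_1 = (-0.2673, 0.5345, -0.8018).
q_1·a_2 = (-0.2673)·(-4) + 0.5345·(-1) + (-0.8018)·(-1) = 1.3363.
u_2 = a_2 − 1.3363·q_1 = (-3.6429, -1.7143, 0.0714).
‖u_2‖ = 4.0267, so q_2 = (-0.9047, -0.4257, 0.0177).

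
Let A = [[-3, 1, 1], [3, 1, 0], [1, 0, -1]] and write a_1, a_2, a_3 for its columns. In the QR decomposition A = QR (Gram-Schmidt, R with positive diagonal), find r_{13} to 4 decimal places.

q_1 = a_1/‖a_1‖ = (-3, 3, 1)/4.3589 = (-0.6882, 0.6882, 0.2294).
r_{13} = q_1·a_3 = -0.9177.

r_{13} = -0.9177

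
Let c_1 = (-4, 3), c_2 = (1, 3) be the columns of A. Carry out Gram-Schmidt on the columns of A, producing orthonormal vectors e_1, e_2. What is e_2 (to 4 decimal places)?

e_2 = (0.6000, 0.8000)

e_1 = c_1/‖c_1‖ = (-4, 3)/5.0000 = (-0.8000, 0.6000).
r_{12} = e_1·c_2 = 1.0000.
u_2 = c_2 − 1.0000·e_1 = (1.8000, 2.4000).
‖u_2‖ = 3.0000, so e_2 = (0.6000, 0.8000).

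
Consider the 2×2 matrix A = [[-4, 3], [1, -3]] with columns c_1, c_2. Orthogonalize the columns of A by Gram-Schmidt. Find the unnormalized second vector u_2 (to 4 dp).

u_2 = (-0.5294, -2.1176)

q_1 = c_1/‖c_1‖ = (-4, 1)/4.1231 = (-0.9701, 0.2425).
r_{12} = q_1·c_2 = -3.6380.
u_2 = c_2 + 3.6380·q_1 = (-0.5294, -2.1176).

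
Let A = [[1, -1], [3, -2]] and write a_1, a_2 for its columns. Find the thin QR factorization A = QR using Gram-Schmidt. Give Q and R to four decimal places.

Q = [[0.3162, -0.9487], [0.9487, 0.3162]], R = [[3.1623, -2.2136], [0.0000, 0.3162]]

e_1 = a_1/‖a_1‖ = (1, 3)/3.1623 = (0.3162, 0.9487).
r_{12} = e_1·a_2 = -2.2136.
u_2 = a_2 + 2.2136·e_1 = (-0.3000, 0.1000).
‖u_2‖ = 0.3162, so e_2 = (-0.9487, 0.3162).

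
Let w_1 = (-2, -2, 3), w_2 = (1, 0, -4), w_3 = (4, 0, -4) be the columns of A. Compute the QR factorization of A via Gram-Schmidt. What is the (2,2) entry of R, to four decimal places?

w_1 = (-2, -2, 3); ‖w_1‖ = 4.1231, so q_1 = (-0.4851, -0.4851, 0.7276).
q_1·w_2 = (-0.4851)·1 + (-0.4851)·0 + 0.7276·(-4) = -3.3955.
u_2 = w_2 + 3.3955·q_1 = (-0.6471, -1.6471, -1.5294).
r_{22} = ‖u_2‖ = 2.3389.

r_{22} = 2.3389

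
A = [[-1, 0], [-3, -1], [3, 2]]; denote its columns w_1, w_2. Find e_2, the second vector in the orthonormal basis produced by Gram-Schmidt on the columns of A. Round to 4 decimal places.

e_2 = (0.5518, 0.4905, 0.6745)

e_1 = w_1/‖w_1‖ = (-1, -3, 3)/4.3589 = (-0.2294, -0.6882, 0.6882).
r_{12} = e_1·w_2 = 2.0647.
u_2 = w_2 − 2.0647·e_1 = (0.4737, 0.4211, 0.5789).
‖u_2‖ = 0.8584, so e_2 = (0.5518, 0.4905, 0.6745).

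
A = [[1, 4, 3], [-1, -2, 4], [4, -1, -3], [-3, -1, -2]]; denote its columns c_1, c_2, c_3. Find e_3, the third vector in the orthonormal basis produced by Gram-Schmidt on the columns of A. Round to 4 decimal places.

e_1 = c_1/‖c_1‖ = (1, -1, 4, -3)/5.1962 = (0.1925, -0.1925, 0.7698, -0.5774).
r_{12} = e_1·c_2 = 0.9623.
u_2 = c_2 − 0.9623·e_1 = (3.8148, -1.8148, -1.7407, -0.4444).
‖u_2‖ = 4.5907, so e_2 = (0.8310, -0.3953, -0.3792, -0.0968).
r_{13} = e_1·c_3 = -1.3472; r_{23} = e_2·c_3 = 2.2429.
u_3 = c_3 + 1.3472·e_1 − 2.2429·e_2 = (1.3954, 4.6274, -1.1125, -2.5606).
‖u_3‖ = 5.5816, so e_3 = (0.2500, 0.8290, -0.1993, -0.4588).

e_3 = (0.2500, 0.8290, -0.1993, -0.4588)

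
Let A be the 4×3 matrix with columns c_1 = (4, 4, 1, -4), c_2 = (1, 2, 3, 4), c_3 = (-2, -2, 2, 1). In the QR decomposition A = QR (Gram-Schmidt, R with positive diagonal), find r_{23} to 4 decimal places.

c_1 = (4, 4, 1, -4); ‖c_1‖ = 7.0000, so q_1 = (0.5714, 0.5714, 0.1429, -0.5714).
q_1·c_2 = 0.5714·1 + 0.5714·2 + 0.1429·3 + (-0.5714)·4 = -0.1429.
u_2 = c_2 + 0.1429·q_1 = (1.0816, 2.0816, 3.0204, 3.9184).
‖u_2‖ = 5.4754, so q_2 = (0.1975, 0.3802, 0.5516, 0.7156).
r_{23} = q_2·c_3 = 0.6635.

r_{23} = 0.6635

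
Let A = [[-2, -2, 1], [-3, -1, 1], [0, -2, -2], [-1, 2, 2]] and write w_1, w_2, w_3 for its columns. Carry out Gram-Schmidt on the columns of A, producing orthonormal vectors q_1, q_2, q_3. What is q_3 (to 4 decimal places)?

q_3 = (0.7058, -0.4496, -0.5438, -0.0627)

w_1 = (-2, -3, 0, -1); ‖w_1‖ = 3.7417, so q_1 = (-0.5345, -0.8018, 0.0000, -0.2673).
q_1·w_2 = (-0.5345)·(-2) + (-0.8018)·(-1) + 0.0000·(-2) + (-0.2673)·2 = 1.3363.
u_2 = w_2 − 1.3363·q_1 = (-1.2857, 0.0714, -2.0000, 2.3571).
‖u_2‖ = 3.3488, so q_2 = (-0.3839, 0.0213, -0.5972, 0.7039).
q_1·w_3 = (-0.5345)·1 + (-0.8018)·1 + 0.0000·(-2) + (-0.2673)·2 = -1.8708; q_2·w_3 = (-0.3839)·1 + 0.0213·1 + (-0.5972)·(-2) + 0.7039·2 = 2.2396.
u_3 = w_3 + 1.8708·q_1 − 2.2396·q_2 = (0.8599, -0.5478, -0.6624, -0.0764).
‖u_3‖ = 1.2182, so q_3 = (0.7058, -0.4496, -0.5438, -0.0627).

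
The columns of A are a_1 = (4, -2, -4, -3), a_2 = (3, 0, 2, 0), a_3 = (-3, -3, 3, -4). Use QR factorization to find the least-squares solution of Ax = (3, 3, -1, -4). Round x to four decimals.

x = (0.4504, 0.3939, -0.0259)

a_1 = (4, -2, -4, -3); ‖a_1‖ = 6.7082, so q_1 = (0.5963, -0.2981, -0.5963, -0.4472).
q_1·a_2 = 0.5963·3 + (-0.2981)·0 + (-0.5963)·2 + (-0.4472)·0 = 0.5963.
u_2 = a_2 − 0.5963·q_1 = (2.6444, 0.1778, 2.3556, 0.2667).
‖u_2‖ = 3.5559, so q_2 = (0.7437, 0.0500, 0.6624, 0.0750).
q_1·a_3 = 0.5963·(-3) + (-0.2981)·(-3) + (-0.5963)·3 + (-0.4472)·(-4) = -0.8944; q_2·a_3 = 0.7437·(-3) + 0.0500·(-3) + 0.6624·3 + 0.0750·(-4) = -0.6937.
u_3 = a_3 + 0.8944·q_1 + 0.6937·q_2 = (-1.9508, -3.2320, 2.9262, -4.3480).
‖u_3‖ = 6.4590, so q_3 = (-0.3020, -0.5004, 0.4530, -0.6732).
Qᵀb = (3.2796, 1.4186, -0.1676).
Back-substitute: x_3 = -0.1676/6.4590 = -0.0259.
x_2 = (1.4186 + 0.6937·(-0.0259))/3.5559 = 0.3939.
x_1 = (3.2796 − 0.5963·0.3939 + 0.8944·(-0.0259))/6.7082 = 0.4504.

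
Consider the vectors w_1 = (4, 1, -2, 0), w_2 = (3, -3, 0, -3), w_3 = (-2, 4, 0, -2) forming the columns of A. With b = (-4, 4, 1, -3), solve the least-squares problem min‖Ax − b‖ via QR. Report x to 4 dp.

q_1 = w_1/‖w_1‖ = (4, 1, -2, 0)/4.5826 = (0.8729, 0.2182, -0.4364, 0.0000).
r_{12} = q_1·w_2 = 1.9640.
u_2 = w_2 − 1.9640·q_1 = (1.2857, -3.4286, 0.8571, -3.0000).
‖u_2‖ = 4.8107, so q_2 = (0.2673, -0.7127, 0.1782, -0.6236).
r_{13} = q_1·w_3 = -0.8729; r_{23} = q_2·w_3 = -2.1381.
u_3 = w_3 + 0.8729·q_1 + 2.1381·q_2 = (-0.6667, 2.6667, 0.0000, -3.3333).
‖u_3‖ = 4.3205, so q_3 = (-0.1543, 0.6172, 0.0000, -0.7715).
Qᵀb = (-3.0551, -1.8708, 5.4006).
Back-substitute: x_3 = 5.4006/4.3205 = 1.2500.
x_2 = (-1.8708 + 2.1381·1.2500)/4.8107 = 0.1667.
x_1 = (-3.0551 − 1.9640·0.1667 + 0.8729·1.2500)/4.5826 = -0.5000.

x = (-0.5000, 0.1667, 1.2500)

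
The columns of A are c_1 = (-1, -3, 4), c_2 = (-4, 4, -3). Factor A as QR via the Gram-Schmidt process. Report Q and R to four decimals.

q_1 = c_1/‖c_1‖ = (-1, -3, 4)/5.0990 = (-0.1961, -0.5883, 0.7845).
r_{12} = q_1·c_2 = -3.9223.
u_2 = c_2 + 3.9223·q_1 = (-4.7692, 1.6923, 0.0769).
‖u_2‖ = 5.0612, so q_2 = (-0.9423, 0.3344, 0.0152).

Q = [[-0.1961, -0.9423], [-0.5883, 0.3344], [0.7845, 0.0152]], R = [[5.0990, -3.9223], [0.0000, 5.0612]]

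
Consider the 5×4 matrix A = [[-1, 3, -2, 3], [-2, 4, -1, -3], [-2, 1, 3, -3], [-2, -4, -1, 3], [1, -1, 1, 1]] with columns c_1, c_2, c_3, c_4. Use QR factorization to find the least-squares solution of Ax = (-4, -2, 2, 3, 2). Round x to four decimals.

x = (-0.3396, -0.8204, 0.5883, -0.1890)

c_1 = (-1, -2, -2, -2, 1); ‖c_1‖ = 3.7417, so e_1 = (-0.2673, -0.5345, -0.5345, -0.5345, 0.2673).
e_1·c_2 = (-0.2673)·3 + (-0.5345)·4 + (-0.5345)·1 + (-0.5345)·(-4) + 0.2673·(-1) = -1.6036.
u_2 = c_2 + 1.6036·e_1 = (2.5714, 3.1429, 0.1429, -4.8571, -0.5714).
‖u_2‖ = 6.3583, so e_2 = (0.4044, 0.4943, 0.0225, -0.7639, -0.0899).
e_1·c_3 = (-0.2673)·(-2) + (-0.5345)·(-1) + (-0.5345)·3 + (-0.5345)·(-1) + 0.2673·1 = 0.2673; e_2·c_3 = 0.4044·(-2) + 0.4943·(-1) + 0.0225·3 + (-0.7639)·(-1) + (-0.0899)·1 = -0.5617.
u_3 = c_3 − 0.2673·e_1 + 0.5617·e_2 = (-1.7014, -0.5795, 3.1555, -1.2862, 0.8781).
‖u_3‖ = 3.9513, so e_3 = (-0.4306, -0.1467, 0.7986, -0.3255, 0.2222).
e_1·c_4 = (-0.2673)·3 + (-0.5345)·(-3) + (-0.5345)·(-3) + (-0.5345)·3 + 0.2673·1 = 1.0690; e_2·c_4 = 0.4044·3 + 0.4943·(-3) + 0.0225·(-3) + (-0.7639)·3 + (-0.0899)·1 = -2.7186; e_3·c_4 = (-0.4306)·3 + (-0.1467)·(-3) + 0.7986·(-3) + (-0.3255)·3 + 0.2222·1 = -4.0019.
u_4 = c_4 − 1.0690·e_1 + 2.7186·e_2 + 4.0019·e_3 = (2.6620, -1.6717, 0.8283, 0.1920, 1.3593).
‖u_4‖ = 3.5287, so e_4 = (0.7544, -0.4738, 0.2347, 0.0544, 0.3852).
Qᵀb = (0.0000, -5.0328, 3.0808, -0.6669).
Back-substitute: x_4 = -0.6669/3.5287 = -0.1890.
x_3 = (3.0808 + 4.0019·(-0.1890))/3.9513 = 0.5883.
x_2 = (-5.0328 + 0.5617·0.5883 + 2.7186·(-0.1890))/6.3583 = -0.8204.
x_1 = (0.0000 + 1.6036·(-0.8204) − 0.2673·0.5883 − 1.0690·(-0.1890))/3.7417 = -0.3396.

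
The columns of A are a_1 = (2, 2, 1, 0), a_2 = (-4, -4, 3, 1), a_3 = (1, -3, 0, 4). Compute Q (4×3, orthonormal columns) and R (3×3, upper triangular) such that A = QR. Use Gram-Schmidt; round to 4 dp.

Q = [[0.6667, -0.2306, 0.4604], [0.6667, -0.2306, -0.3818], [0.3333, 0.9223, -0.1572], [0.0000, 0.2075, 0.7858]], R = [[3.0000, -4.3333, -1.3333], [0.0000, 4.8189, 1.2912], [0.0000, 0.0000, 4.7492]]

a_1 = (2, 2, 1, 0); ‖a_1‖ = 3.0000, so q_1 = (0.6667, 0.6667, 0.3333, 0.0000).
q_1·a_2 = 0.6667·(-4) + 0.6667·(-4) + 0.3333·3 + 0.0000·1 = -4.3333.
u_2 = a_2 + 4.3333·q_1 = (-1.1111, -1.1111, 4.4444, 1.0000).
‖u_2‖ = 4.8189, so q_2 = (-0.2306, -0.2306, 0.9223, 0.2075).
q_1·a_3 = 0.6667·1 + 0.6667·(-3) + 0.3333·0 + 0.0000·4 = -1.3333; q_2·a_3 = (-0.2306)·1 + (-0.2306)·(-3) + 0.9223·0 + 0.2075·4 = 1.2912.
u_3 = a_3 + 1.3333·q_1 − 1.2912·q_2 = (2.1866, -1.8134, -0.7464, 3.7321).
‖u_3‖ = 4.7492, so q_3 = (0.4604, -0.3818, -0.1572, 0.7858).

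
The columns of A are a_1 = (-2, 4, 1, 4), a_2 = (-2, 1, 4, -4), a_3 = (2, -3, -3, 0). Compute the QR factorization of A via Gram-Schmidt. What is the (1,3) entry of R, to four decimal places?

a_1 = (-2, 4, 1, 4); ‖a_1‖ = 6.0828, so e_1 = (-0.3288, 0.6576, 0.1644, 0.6576).
r_{13} = e_1·a_3 = -3.1236.

r_{13} = -3.1236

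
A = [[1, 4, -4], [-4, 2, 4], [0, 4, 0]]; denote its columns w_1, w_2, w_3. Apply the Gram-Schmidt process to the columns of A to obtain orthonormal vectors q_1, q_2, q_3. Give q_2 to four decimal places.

w_1 = (1, -4, 0); ‖w_1‖ = 4.1231, so q_1 = (0.2425, -0.9701, 0.0000).
q_1·w_2 = 0.2425·4 + (-0.9701)·2 + 0.0000·4 = -0.9701.
u_2 = w_2 + 0.9701·q_1 = (4.2353, 1.0588, 4.0000).
‖u_2‖ = 5.9210, so q_2 = (0.7153, 0.1788, 0.6756).

q_2 = (0.7153, 0.1788, 0.6756)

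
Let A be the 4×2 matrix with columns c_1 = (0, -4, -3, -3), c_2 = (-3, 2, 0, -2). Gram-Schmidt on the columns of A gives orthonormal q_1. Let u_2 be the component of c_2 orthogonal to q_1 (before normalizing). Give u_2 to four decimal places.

u_2 = (-3.0000, 1.7647, -0.1765, -2.1765)

q_1 = c_1/‖c_1‖ = (0, -4, -3, -3)/5.8310 = (0.0000, -0.6860, -0.5145, -0.5145).
r_{12} = q_1·c_2 = -0.3430.
u_2 = c_2 + 0.3430·q_1 = (-3.0000, 1.7647, -0.1765, -2.1765).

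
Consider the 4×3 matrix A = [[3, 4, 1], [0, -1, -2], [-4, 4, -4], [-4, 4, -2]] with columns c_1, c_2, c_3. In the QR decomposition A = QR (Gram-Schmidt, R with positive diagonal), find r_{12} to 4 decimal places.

r_{12} = -3.1235

c_1 = (3, 0, -4, -4); ‖c_1‖ = 6.4031, so e_1 = (0.4685, 0.0000, -0.6247, -0.6247).
r_{12} = e_1·c_2 = -3.1235.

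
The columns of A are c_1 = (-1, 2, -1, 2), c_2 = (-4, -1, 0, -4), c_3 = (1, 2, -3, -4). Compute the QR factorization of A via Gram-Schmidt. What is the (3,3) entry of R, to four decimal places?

c_1 = (-1, 2, -1, 2); ‖c_1‖ = 3.1623, so q_1 = (-0.3162, 0.6325, -0.3162, 0.6325).
q_1·c_2 = (-0.3162)·(-4) + 0.6325·(-1) + (-0.3162)·0 + 0.6325·(-4) = -1.8974.
u_2 = c_2 + 1.8974·q_1 = (-4.6000, 0.2000, -0.6000, -2.8000).
‖u_2‖ = 5.4222, so q_2 = (-0.8484, 0.0369, -0.1107, -0.5164).
q_1·c_3 = (-0.3162)·1 + 0.6325·2 + (-0.3162)·(-3) + 0.6325·(-4) = -0.6325; q_2·c_3 = (-0.8484)·1 + 0.0369·2 + (-0.1107)·(-3) + (-0.5164)·(-4) = 1.6230.
u_3 = c_3 + 0.6325·q_1 − 1.6230·q_2 = (2.1769, 2.3401, -3.0204, -2.7619).
r_{33} = ‖u_3‖ = 5.1929.

r_{33} = 5.1929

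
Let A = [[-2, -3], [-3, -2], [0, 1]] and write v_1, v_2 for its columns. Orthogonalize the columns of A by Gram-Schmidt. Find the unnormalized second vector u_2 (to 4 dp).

e_1 = v_1/‖v_1‖ = (-2, -3, 0)/3.6056 = (-0.5547, -0.8321, 0.0000).
r_{12} = e_1·v_2 = 3.3282.
u_2 = v_2 − 3.3282·e_1 = (-1.1538, 0.7692, 1.0000).

u_2 = (-1.1538, 0.7692, 1.0000)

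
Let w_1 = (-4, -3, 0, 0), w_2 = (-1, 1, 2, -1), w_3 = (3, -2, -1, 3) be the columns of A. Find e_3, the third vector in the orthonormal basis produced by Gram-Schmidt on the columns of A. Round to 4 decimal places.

e_1 = w_1/‖w_1‖ = (-4, -3, 0, 0)/5.0000 = (-0.8000, -0.6000, 0.0000, 0.0000).
r_{12} = e_1·w_2 = 0.2000.
u_2 = w_2 − 0.2000·e_1 = (-0.8400, 1.1200, 2.0000, -1.0000).
‖u_2‖ = 2.6382, so e_2 = (-0.3184, 0.4245, 0.7581, -0.3790).
r_{13} = e_1·w_3 = -1.2000; r_{23} = e_2·w_3 = -3.6995.
u_3 = w_3 + 1.2000·e_1 + 3.6995·e_2 = (0.8621, -1.1494, 1.8046, 1.5977).
‖u_3‖ = 2.8060, so e_3 = (0.3072, -0.4096, 0.6431, 0.5694).

e_3 = (0.3072, -0.4096, 0.6431, 0.5694)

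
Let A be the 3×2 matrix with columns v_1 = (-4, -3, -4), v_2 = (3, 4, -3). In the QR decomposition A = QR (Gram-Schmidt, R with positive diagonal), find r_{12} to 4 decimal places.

r_{12} = -1.8741

v_1 = (-4, -3, -4); ‖v_1‖ = 6.4031, so q_1 = (-0.6247, -0.4685, -0.6247).
r_{12} = q_1·v_2 = -1.8741.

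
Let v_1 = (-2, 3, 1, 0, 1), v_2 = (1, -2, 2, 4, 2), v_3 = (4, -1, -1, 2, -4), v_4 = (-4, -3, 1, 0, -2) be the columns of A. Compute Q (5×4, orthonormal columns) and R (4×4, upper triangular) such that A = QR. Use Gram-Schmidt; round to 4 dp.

v_1 = (-2, 3, 1, 0, 1); ‖v_1‖ = 3.8730, so q_1 = (-0.5164, 0.7746, 0.2582, 0.0000, 0.2582).
q_1·v_2 = (-0.5164)·1 + 0.7746·(-2) + 0.2582·2 + 0.0000·4 + 0.2582·2 = -1.0328.
u_2 = v_2 + 1.0328·q_1 = (0.4667, -1.2000, 2.2667, 4.0000, 2.2667).
‖u_2‖ = 5.2852, so q_2 = (0.0883, -0.2270, 0.4289, 0.7568, 0.4289).
q_1·v_3 = (-0.5164)·4 + 0.7746·(-1) + 0.2582·(-1) + 0.0000·2 + 0.2582·(-4) = -4.1312; q_2·v_3 = 0.0883·4 + (-0.2270)·(-1) + 0.4289·(-1) + 0.7568·2 + 0.4289·(-4) = -0.0505.
u_3 = v_3 + 4.1312·q_1 + 0.0505·q_2 = (1.8711, 2.1885, 0.0883, 2.0382, -2.9117).
‖u_3‖ = 4.5750, so q_3 = (0.4090, 0.4784, 0.0193, 0.4455, -0.6364).
q_1·v_4 = (-0.5164)·(-4) + 0.7746·(-3) + 0.2582·1 + 0.0000·0 + 0.2582·(-2) = -0.5164; q_2·v_4 = 0.0883·(-4) + (-0.2270)·(-3) + 0.4289·1 + 0.7568·0 + 0.4289·(-2) = -0.1009; q_3·v_4 = 0.4090·(-4) + 0.4784·(-3) + 0.0193·1 + 0.4455·0 + (-0.6364)·(-2) = -1.7789.
u_4 = v_4 + 0.5164·q_1 + 0.1009·q_2 + 1.7789·q_3 = (-3.5302, -1.7719, 1.2109, 0.8689, -2.9555).
‖u_4‖ = 5.1535, so q_4 = (-0.6850, -0.3438, 0.2350, 0.1686, -0.5735).

Q = [[-0.5164, 0.0883, 0.4090, -0.6850], [0.7746, -0.2270, 0.4784, -0.3438], [0.2582, 0.4289, 0.0193, 0.2350], [0.0000, 0.7568, 0.4455, 0.1686], [0.2582, 0.4289, -0.6364, -0.5735]], R = [[3.8730, -1.0328, -4.1312, -0.5164], [0.0000, 5.2852, -0.0505, -0.1009], [0.0000, 0.0000, 4.5750, -1.7789], [0.0000, 0.0000, 0.0000, 5.1535]]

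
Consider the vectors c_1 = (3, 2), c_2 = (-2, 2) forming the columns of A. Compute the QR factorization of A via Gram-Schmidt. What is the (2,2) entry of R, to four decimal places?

r_{22} = 2.7735

q_1 = c_1/‖c_1‖ = (3, 2)/3.6056 = (0.8321, 0.5547).
r_{12} = q_1·c_2 = -0.5547.
u_2 = c_2 + 0.5547·q_1 = (-1.5385, 2.3077).
r_{22} = ‖u_2‖ = 2.7735.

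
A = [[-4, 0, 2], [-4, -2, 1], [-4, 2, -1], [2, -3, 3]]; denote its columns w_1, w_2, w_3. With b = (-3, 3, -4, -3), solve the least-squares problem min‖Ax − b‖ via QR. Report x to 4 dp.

w_1 = (-4, -4, -4, 2); ‖w_1‖ = 7.2111, so e_1 = (-0.5547, -0.5547, -0.5547, 0.2774).
e_1·w_2 = (-0.5547)·0 + (-0.5547)·(-2) + (-0.5547)·2 + 0.2774·(-3) = -0.8321.
u_2 = w_2 + 0.8321·e_1 = (-0.4615, -2.4615, 1.5385, -2.7692).
‖u_2‖ = 4.0383, so e_2 = (-0.1143, -0.6096, 0.3810, -0.6857).
e_1·w_3 = (-0.5547)·2 + (-0.5547)·1 + (-0.5547)·(-1) + 0.2774·3 = -0.2774; e_2·w_3 = (-0.1143)·2 + (-0.6096)·1 + 0.3810·(-1) + (-0.6857)·3 = -3.2763.
u_3 = w_3 + 0.2774·e_1 + 3.2763·e_2 = (1.4717, -1.1509, 0.0943, 0.8302).
‖u_3‖ = 2.0466, so e_3 = (0.7191, -0.5624, 0.0461, 0.4056).
Qᵀb = (1.3868, -0.9524, -5.2456).
Back-substitute: x_3 = -5.2456/2.0466 = -2.5631.
x_2 = (-0.9524 + 3.2763·(-2.5631))/4.0383 = -2.3153.
x_1 = (1.3868 + 0.8321·(-2.3153) + 0.2774·(-2.5631))/7.2111 = -0.1734.

x = (-0.1734, -2.3153, -2.5631)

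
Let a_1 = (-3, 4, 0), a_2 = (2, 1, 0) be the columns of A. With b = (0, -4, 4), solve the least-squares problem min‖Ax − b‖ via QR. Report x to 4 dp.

a_1 = (-3, 4, 0); ‖a_1‖ = 5.0000, so e_1 = (-0.6000, 0.8000, 0.0000).
e_1·a_2 = (-0.6000)·2 + 0.8000·1 + 0.0000·0 = -0.4000.
u_2 = a_2 + 0.4000·e_1 = (1.7600, 1.3200, 0.0000).
‖u_2‖ = 2.2000, so e_2 = (0.8000, 0.6000, 0.0000).
Qᵀb = (-3.2000, -2.4000).
Back-substitute: x_2 = -2.4000/2.2000 = -1.0909.
x_1 = (-3.2000 + 0.4000·(-1.0909))/5.0000 = -0.7273.

x = (-0.7273, -1.0909)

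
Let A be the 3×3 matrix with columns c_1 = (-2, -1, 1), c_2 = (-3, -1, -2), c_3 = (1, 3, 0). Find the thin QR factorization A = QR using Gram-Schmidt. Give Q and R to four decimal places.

Q = [[-0.8165, -0.4252, -0.3906], [-0.4082, -0.0531, 0.9113], [0.4082, -0.9035, 0.1302]], R = [[2.4495, 2.0412, -2.0412], [0.0000, 3.1358, -0.5846], [0.0000, 0.0000, 2.3434]]

c_1 = (-2, -1, 1); ‖c_1‖ = 2.4495, so q_1 = (-0.8165, -0.4082, 0.4082).
q_1·c_2 = (-0.8165)·(-3) + (-0.4082)·(-1) + 0.4082·(-2) = 2.0412.
u_2 = c_2 − 2.0412·q_1 = (-1.3333, -0.1667, -2.8333).
‖u_2‖ = 3.1358, so q_2 = (-0.4252, -0.0531, -0.9035).
q_1·c_3 = (-0.8165)·1 + (-0.4082)·3 + 0.4082·0 = -2.0412; q_2·c_3 = (-0.4252)·1 + (-0.0531)·3 + (-0.9035)·0 = -0.5846.
u_3 = c_3 + 2.0412·q_1 + 0.5846·q_2 = (-0.9153, 2.1356, 0.3051).
‖u_3‖ = 2.3434, so q_3 = (-0.3906, 0.9113, 0.1302).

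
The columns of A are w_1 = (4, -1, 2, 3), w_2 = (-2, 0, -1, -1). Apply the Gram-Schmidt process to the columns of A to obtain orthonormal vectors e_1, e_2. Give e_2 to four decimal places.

e_2 = (-0.4404, -0.7156, -0.2202, 0.4954)

w_1 = (4, -1, 2, 3); ‖w_1‖ = 5.4772, so e_1 = (0.7303, -0.1826, 0.3651, 0.5477).
e_1·w_2 = 0.7303·(-2) + (-0.1826)·0 + 0.3651·(-1) + 0.5477·(-1) = -2.3735.
u_2 = w_2 + 2.3735·e_1 = (-0.2667, -0.4333, -0.1333, 0.3000).
‖u_2‖ = 0.6055, so e_2 = (-0.4404, -0.7156, -0.2202, 0.4954).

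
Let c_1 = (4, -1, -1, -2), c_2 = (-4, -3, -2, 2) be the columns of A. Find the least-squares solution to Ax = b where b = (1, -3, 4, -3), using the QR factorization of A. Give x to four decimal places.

x = (0.3234, -0.1257)

c_1 = (4, -1, -1, -2); ‖c_1‖ = 4.6904, so e_1 = (0.8528, -0.2132, -0.2132, -0.4264).
e_1·c_2 = 0.8528·(-4) + (-0.2132)·(-3) + (-0.2132)·(-2) + (-0.4264)·2 = -3.1980.
u_2 = c_2 + 3.1980·e_1 = (-1.2727, -3.6818, -2.6818, 0.6364).
‖u_2‖ = 4.7721, so e_2 = (-0.2667, -0.7715, -0.5620, 0.1334).
Qᵀb = (1.9188, -0.6001).
Back-substitute: x_2 = -0.6001/4.7721 = -0.1257.
x_1 = (1.9188 + 3.1980·(-0.1257))/4.6904 = 0.3234.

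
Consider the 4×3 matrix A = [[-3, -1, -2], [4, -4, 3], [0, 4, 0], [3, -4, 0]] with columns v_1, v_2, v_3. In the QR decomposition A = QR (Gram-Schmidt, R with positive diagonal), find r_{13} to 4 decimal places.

v_1 = (-3, 4, 0, 3); ‖v_1‖ = 5.8310, so q_1 = (-0.5145, 0.6860, 0.0000, 0.5145).
r_{13} = q_1·v_3 = 3.0870.

r_{13} = 3.0870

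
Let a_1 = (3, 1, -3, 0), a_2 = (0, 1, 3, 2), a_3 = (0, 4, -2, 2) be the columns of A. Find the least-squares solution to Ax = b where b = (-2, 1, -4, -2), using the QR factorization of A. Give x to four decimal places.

q_1 = a_1/‖a_1‖ = (3, 1, -3, 0)/4.3589 = (0.6882, 0.2294, -0.6882, 0.0000).
r_{12} = q_1·a_2 = -1.8353.
u_2 = a_2 + 1.8353·q_1 = (1.2632, 1.4211, 1.7368, 2.0000).
‖u_2‖ = 3.2606, so q_2 = (0.3874, 0.4358, 0.5327, 0.6134).
r_{13} = q_1·a_3 = 2.2942; r_{23} = q_2·a_3 = 1.9047.
u_3 = a_3 − 2.2942·q_1 − 1.9047·q_2 = (-2.3168, 2.6436, -1.4356, 0.8317).
‖u_3‖ = 3.8870, so q_3 = (-0.5960, 0.6801, -0.3693, 0.2140).
Qᵀb = (1.6059, -3.6964, 2.9216).
Back-substitute: x_3 = 2.9216/3.8870 = 0.7516.
x_2 = (-3.6964 − 1.9047·0.7516)/3.2606 = -1.5727.
x_1 = (1.6059 + 1.8353·(-1.5727) − 2.2942·0.7516)/4.3589 = -0.6894.

x = (-0.6894, -1.5727, 0.7516)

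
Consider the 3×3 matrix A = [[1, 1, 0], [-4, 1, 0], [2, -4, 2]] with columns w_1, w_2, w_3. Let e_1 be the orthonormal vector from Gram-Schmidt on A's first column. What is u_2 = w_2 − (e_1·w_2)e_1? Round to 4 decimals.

u_2 = (1.5238, -1.0952, -2.9524)

w_1 = (1, -4, 2); ‖w_1‖ = 4.5826, so e_1 = (0.2182, -0.8729, 0.4364).
e_1·w_2 = 0.2182·1 + (-0.8729)·1 + 0.4364·(-4) = -2.4004.
u_2 = w_2 + 2.4004·e_1 = (1.5238, -1.0952, -2.9524).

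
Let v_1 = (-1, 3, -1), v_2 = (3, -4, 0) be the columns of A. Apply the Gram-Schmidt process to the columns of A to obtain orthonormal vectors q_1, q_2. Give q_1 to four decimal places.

q_1 = (-0.3015, 0.9045, -0.3015)

v_1 = (-1, 3, -1); ‖v_1‖ = 3.3166, so q_1 = (-0.3015, 0.9045, -0.3015).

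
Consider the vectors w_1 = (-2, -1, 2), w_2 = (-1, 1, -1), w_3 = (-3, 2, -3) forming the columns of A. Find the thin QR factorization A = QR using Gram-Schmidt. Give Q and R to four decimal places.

Q = [[-0.6667, -0.7191, -0.1961], [-0.3333, 0.5230, -0.7845], [0.6667, -0.4576, -0.5883]], R = [[3.0000, -0.3333, -0.6667], [0.0000, 1.6997, 4.5760], [0.0000, 0.0000, 0.7845]]

e_1 = w_1/‖w_1‖ = (-2, -1, 2)/3.0000 = (-0.6667, -0.3333, 0.6667).
r_{12} = e_1·w_2 = -0.3333.
u_2 = w_2 + 0.3333·e_1 = (-1.2222, 0.8889, -0.7778).
‖u_2‖ = 1.6997, so e_2 = (-0.7191, 0.5230, -0.4576).
r_{13} = e_1·w_3 = -0.6667; r_{23} = e_2·w_3 = 4.5760.
u_3 = w_3 + 0.6667·e_1 − 4.5760·e_2 = (-0.1538, -0.6154, -0.4615).
‖u_3‖ = 0.7845, so e_3 = (-0.1961, -0.7845, -0.5883).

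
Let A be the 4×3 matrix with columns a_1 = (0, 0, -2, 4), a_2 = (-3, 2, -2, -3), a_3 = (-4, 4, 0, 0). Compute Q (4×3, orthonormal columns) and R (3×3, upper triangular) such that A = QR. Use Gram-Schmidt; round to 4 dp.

a_1 = (0, 0, -2, 4); ‖a_1‖ = 4.4721, so q_1 = (0.0000, 0.0000, -0.4472, 0.8944).
q_1·a_2 = 0.0000·(-3) + 0.0000·2 + (-0.4472)·(-2) + 0.8944·(-3) = -1.7889.
u_2 = a_2 + 1.7889·q_1 = (-3.0000, 2.0000, -2.8000, -1.4000).
‖u_2‖ = 4.7749, so q_2 = (-0.6283, 0.4189, -0.5864, -0.2932).
q_1·a_3 = 0.0000·(-4) + 0.0000·4 + (-0.4472)·0 + 0.8944·0 = 0.0000; q_2·a_3 = (-0.6283)·(-4) + 0.4189·4 + (-0.5864)·0 + (-0.2932)·0 = 4.1885.
u_3 = a_3 + 0.0000·q_1 − 4.1885·q_2 = (-1.3684, 2.2456, 2.4561, 1.2281).
‖u_3‖ = 3.8021, so q_3 = (-0.3599, 0.5906, 0.6460, 0.3230).

Q = [[0.0000, -0.6283, -0.3599], [0.0000, 0.4189, 0.5906], [-0.4472, -0.5864, 0.6460], [0.8944, -0.2932, 0.3230]], R = [[4.4721, -1.7889, 0.0000], [0.0000, 4.7749, 4.1885], [0.0000, 0.0000, 3.8021]]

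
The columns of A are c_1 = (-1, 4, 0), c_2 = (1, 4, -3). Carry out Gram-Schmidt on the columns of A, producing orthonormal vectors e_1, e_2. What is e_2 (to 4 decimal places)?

c_1 = (-1, 4, 0); ‖c_1‖ = 4.1231, so e_1 = (-0.2425, 0.9701, 0.0000).
e_1·c_2 = (-0.2425)·1 + 0.9701·4 + 0.0000·(-3) = 3.6380.
u_2 = c_2 − 3.6380·e_1 = (1.8824, 0.4706, -3.0000).
‖u_2‖ = 3.5728, so e_2 = (0.5269, 0.1317, -0.8397).

e_2 = (0.5269, 0.1317, -0.8397)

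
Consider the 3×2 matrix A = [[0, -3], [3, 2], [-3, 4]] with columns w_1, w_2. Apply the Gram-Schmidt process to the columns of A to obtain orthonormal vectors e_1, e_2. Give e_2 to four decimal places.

e_2 = (-0.5774, 0.5774, 0.5774)

w_1 = (0, 3, -3); ‖w_1‖ = 4.2426, so e_1 = (0.0000, 0.7071, -0.7071).
e_1·w_2 = 0.0000·(-3) + 0.7071·2 + (-0.7071)·4 = -1.4142.
u_2 = w_2 + 1.4142·e_1 = (-3.0000, 3.0000, 3.0000).
‖u_2‖ = 5.1962, so e_2 = (-0.5774, 0.5774, 0.5774).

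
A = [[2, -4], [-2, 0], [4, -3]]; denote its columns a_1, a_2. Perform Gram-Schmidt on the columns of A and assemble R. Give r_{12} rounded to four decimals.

r_{12} = -4.0825

q_1 = a_1/‖a_1‖ = (2, -2, 4)/4.8990 = (0.4082, -0.4082, 0.8165).
r_{12} = q_1·a_2 = -4.0825.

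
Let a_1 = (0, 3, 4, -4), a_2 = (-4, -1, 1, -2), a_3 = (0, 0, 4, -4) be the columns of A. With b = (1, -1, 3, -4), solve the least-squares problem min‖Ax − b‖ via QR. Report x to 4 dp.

x = (-0.4040, -0.2121, 1.3586)

e_1 = a_1/‖a_1‖ = (0, 3, 4, -4)/6.4031 = (0.0000, 0.4685, 0.6247, -0.6247).
r_{12} = e_1·a_2 = 1.4056.
u_2 = a_2 − 1.4056·e_1 = (-4.0000, -1.6585, 0.1220, -1.1220).
‖u_2‖ = 4.4749, so e_2 = (-0.8939, -0.3706, 0.0273, -0.2507).
r_{13} = e_1·a_3 = 4.9976; r_{23} = e_2·a_3 = 1.1119.
u_3 = a_3 − 4.9976·e_1 − 1.1119·e_2 = (0.9939, -1.9294, 0.8477, -0.5993).
‖u_3‖ = 2.4058, so e_3 = (0.4131, -0.8019, 0.3524, -0.2491).
Qᵀb = (3.9043, 0.5614, 3.2685).
Back-substitute: x_3 = 3.2685/2.4058 = 1.3586.
x_2 = (0.5614 − 1.1119·1.3586)/4.4749 = -0.2121.
x_1 = (3.9043 − 1.4056·(-0.2121) − 4.9976·1.3586)/6.4031 = -0.4040.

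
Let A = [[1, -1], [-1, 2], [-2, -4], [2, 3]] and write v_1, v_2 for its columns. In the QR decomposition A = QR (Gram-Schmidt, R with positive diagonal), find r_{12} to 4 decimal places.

r_{12} = 3.4785

v_1 = (1, -1, -2, 2); ‖v_1‖ = 3.1623, so q_1 = (0.3162, -0.3162, -0.6325, 0.6325).
r_{12} = q_1·v_2 = 3.4785.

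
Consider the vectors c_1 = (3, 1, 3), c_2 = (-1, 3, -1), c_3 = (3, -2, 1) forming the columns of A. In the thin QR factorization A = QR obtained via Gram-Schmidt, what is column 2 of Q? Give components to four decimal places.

c_1 = (3, 1, 3); ‖c_1‖ = 4.3589, so e_1 = (0.6882, 0.2294, 0.6882).
e_1·c_2 = 0.6882·(-1) + 0.2294·3 + 0.6882·(-1) = -0.6882.
u_2 = c_2 + 0.6882·e_1 = (-0.5263, 3.1579, -0.5263).
‖u_2‖ = 3.2444, so e_2 = (-0.1622, 0.9733, -0.1622).

e_2 = (-0.1622, 0.9733, -0.1622)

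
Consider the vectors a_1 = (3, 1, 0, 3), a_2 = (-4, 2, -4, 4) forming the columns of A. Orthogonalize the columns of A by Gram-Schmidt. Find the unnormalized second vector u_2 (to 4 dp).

u_2 = (-4.3158, 1.8947, -4.0000, 3.6842)

e_1 = a_1/‖a_1‖ = (3, 1, 0, 3)/4.3589 = (0.6882, 0.2294, 0.0000, 0.6882).
r_{12} = e_1·a_2 = 0.4588.
u_2 = a_2 − 0.4588·e_1 = (-4.3158, 1.8947, -4.0000, 3.6842).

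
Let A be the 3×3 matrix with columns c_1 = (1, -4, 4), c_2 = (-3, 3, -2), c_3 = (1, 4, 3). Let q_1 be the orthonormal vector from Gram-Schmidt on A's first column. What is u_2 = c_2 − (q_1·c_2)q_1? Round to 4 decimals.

u_2 = (-2.3030, 0.2121, 0.7879)

c_1 = (1, -4, 4); ‖c_1‖ = 5.7446, so q_1 = (0.1741, -0.6963, 0.6963).
q_1·c_2 = 0.1741·(-3) + (-0.6963)·3 + 0.6963·(-2) = -4.0038.
u_2 = c_2 + 4.0038·q_1 = (-2.3030, 0.2121, 0.7879).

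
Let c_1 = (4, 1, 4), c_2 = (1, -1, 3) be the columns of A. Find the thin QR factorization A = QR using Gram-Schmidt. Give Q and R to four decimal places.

c_1 = (4, 1, 4); ‖c_1‖ = 5.7446, so q_1 = (0.6963, 0.1741, 0.6963).
q_1·c_2 = 0.6963·1 + 0.1741·(-1) + 0.6963·3 = 2.6112.
u_2 = c_2 − 2.6112·q_1 = (-0.8182, -1.4545, 1.1818).
‖u_2‖ = 2.0449, so q_2 = (-0.4001, -0.7113, 0.5779).

Q = [[0.6963, -0.4001], [0.1741, -0.7113], [0.6963, 0.5779]], R = [[5.7446, 2.6112], [0.0000, 2.0449]]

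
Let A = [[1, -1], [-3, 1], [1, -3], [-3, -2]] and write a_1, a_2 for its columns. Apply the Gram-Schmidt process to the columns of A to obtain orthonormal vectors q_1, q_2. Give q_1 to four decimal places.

q_1 = (0.2236, -0.6708, 0.2236, -0.6708)

a_1 = (1, -3, 1, -3); ‖a_1‖ = 4.4721, so q_1 = (0.2236, -0.6708, 0.2236, -0.6708).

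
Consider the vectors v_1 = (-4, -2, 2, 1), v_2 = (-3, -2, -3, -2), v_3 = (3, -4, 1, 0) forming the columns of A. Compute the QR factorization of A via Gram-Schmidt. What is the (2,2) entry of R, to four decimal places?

v_1 = (-4, -2, 2, 1); ‖v_1‖ = 5.0000, so e_1 = (-0.8000, -0.4000, 0.4000, 0.2000).
e_1·v_2 = (-0.8000)·(-3) + (-0.4000)·(-2) + 0.4000·(-3) + 0.2000·(-2) = 1.6000.
u_2 = v_2 − 1.6000·e_1 = (-1.7200, -1.3600, -3.6400, -2.3200).
r_{22} = ‖u_2‖ = 4.8415.

r_{22} = 4.8415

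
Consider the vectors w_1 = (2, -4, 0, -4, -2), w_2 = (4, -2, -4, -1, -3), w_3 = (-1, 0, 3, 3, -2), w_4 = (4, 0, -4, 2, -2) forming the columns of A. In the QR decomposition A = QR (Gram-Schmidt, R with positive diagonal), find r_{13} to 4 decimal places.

q_1 = w_1/‖w_1‖ = (2, -4, 0, -4, -2)/6.3246 = (0.3162, -0.6325, 0.0000, -0.6325, -0.3162).
r_{13} = q_1·w_3 = -1.5811.

r_{13} = -1.5811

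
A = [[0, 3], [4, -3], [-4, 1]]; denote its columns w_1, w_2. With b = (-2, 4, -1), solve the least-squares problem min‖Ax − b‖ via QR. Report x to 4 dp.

x = (0.2159, -0.8182)

w_1 = (0, 4, -4); ‖w_1‖ = 5.6569, so q_1 = (0.0000, 0.7071, -0.7071).
q_1·w_2 = 0.0000·3 + 0.7071·(-3) + (-0.7071)·1 = -2.8284.
u_2 = w_2 + 2.8284·q_1 = (3.0000, -1.0000, -1.0000).
‖u_2‖ = 3.3166, so q_2 = (0.9045, -0.3015, -0.3015).
Qᵀb = (3.5355, -2.7136).
Back-substitute: x_2 = -2.7136/3.3166 = -0.8182.
x_1 = (3.5355 + 2.8284·(-0.8182))/5.6569 = 0.2159.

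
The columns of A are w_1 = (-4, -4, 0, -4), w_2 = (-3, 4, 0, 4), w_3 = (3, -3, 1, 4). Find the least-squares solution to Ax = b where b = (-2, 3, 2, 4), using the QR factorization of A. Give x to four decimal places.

w_1 = (-4, -4, 0, -4); ‖w_1‖ = 6.9282, so q_1 = (-0.5774, -0.5774, 0.0000, -0.5774).
q_1·w_2 = (-0.5774)·(-3) + (-0.5774)·4 + 0.0000·0 + (-0.5774)·4 = -2.8868.
u_2 = w_2 + 2.8868·q_1 = (-4.6667, 2.3333, 0.0000, 2.3333).
‖u_2‖ = 5.7155, so q_2 = (-0.8165, 0.4082, 0.0000, 0.4082).
q_1·w_3 = (-0.5774)·3 + (-0.5774)·(-3) + 0.0000·1 + (-0.5774)·4 = -2.3094; q_2·w_3 = (-0.8165)·3 + 0.4082·(-3) + 0.0000·1 + 0.4082·4 = -2.0412.
u_3 = w_3 + 2.3094·q_1 + 2.0412·q_2 = (0.0000, -3.5000, 1.0000, 3.5000).
‖u_3‖ = 5.0498, so q_3 = (0.0000, -0.6931, 0.1980, 0.6931).
Qᵀb = (-2.8868, 4.4907, 1.0892).
Back-substitute: x_3 = 1.0892/5.0498 = 0.2157.
x_2 = (4.4907 + 2.0412·0.2157)/5.7155 = 0.8627.
x_1 = (-2.8868 + 2.8868·0.8627 + 2.3094·0.2157)/6.9282 = 0.0147.

x = (0.0147, 0.8627, 0.2157)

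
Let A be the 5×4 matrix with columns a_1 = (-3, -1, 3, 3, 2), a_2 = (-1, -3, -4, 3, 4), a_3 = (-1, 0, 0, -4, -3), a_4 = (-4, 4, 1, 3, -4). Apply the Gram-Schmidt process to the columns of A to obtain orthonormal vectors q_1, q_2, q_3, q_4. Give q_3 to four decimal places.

q_3 = (-0.6848, -0.4211, -0.1416, -0.5290, -0.2319)

q_1 = a_1/‖a_1‖ = (-3, -1, 3, 3, 2)/5.6569 = (-0.5303, -0.1768, 0.5303, 0.5303, 0.3536).
r_{12} = q_1·a_2 = 1.9445.
u_2 = a_2 − 1.9445·q_1 = (0.0312, -2.6562, -5.0312, 1.9688, 3.3125).
‖u_2‖ = 6.8716, so q_2 = (0.0045, -0.3866, -0.7322, 0.2865, 0.4821).
r_{13} = q_1·a_3 = -2.6517; r_{23} = q_2·a_3 = -2.5967.
u_3 = a_3 + 2.6517·q_1 + 2.5967·q_2 = (-2.3944, -1.4725, -0.4950, -1.8498, -0.8107).
‖u_3‖ = 3.4965, so q_3 = (-0.6848, -0.4211, -0.1416, -0.5290, -0.2319).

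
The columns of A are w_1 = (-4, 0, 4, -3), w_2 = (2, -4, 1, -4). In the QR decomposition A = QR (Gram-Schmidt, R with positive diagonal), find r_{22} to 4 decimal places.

r_{22} = 5.9531

q_1 = w_1/‖w_1‖ = (-4, 0, 4, -3)/6.4031 = (-0.6247, 0.0000, 0.6247, -0.4685).
r_{12} = q_1·w_2 = 1.2494.
u_2 = w_2 − 1.2494·q_1 = (2.7805, -4.0000, 0.2195, -3.4146).
r_{22} = ‖u_2‖ = 5.9531.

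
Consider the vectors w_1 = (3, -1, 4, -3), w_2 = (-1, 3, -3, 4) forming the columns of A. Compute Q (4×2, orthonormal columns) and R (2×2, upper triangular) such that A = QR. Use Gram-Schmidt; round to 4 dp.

Q = [[0.5071, 0.5157], [-0.1690, 0.7032], [0.6761, 0.1406], [-0.5071, 0.4688]], R = [[5.9161, -5.0709], [0.0000, 3.0472]]

w_1 = (3, -1, 4, -3); ‖w_1‖ = 5.9161, so e_1 = (0.5071, -0.1690, 0.6761, -0.5071).
e_1·w_2 = 0.5071·(-1) + (-0.1690)·3 + 0.6761·(-3) + (-0.5071)·4 = -5.0709.
u_2 = w_2 + 5.0709·e_1 = (1.5714, 2.1429, 0.4286, 1.4286).
‖u_2‖ = 3.0472, so e_2 = (0.5157, 0.7032, 0.1406, 0.4688).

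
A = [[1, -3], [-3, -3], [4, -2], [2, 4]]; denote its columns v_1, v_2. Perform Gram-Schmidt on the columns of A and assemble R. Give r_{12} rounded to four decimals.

r_{12} = 1.0954

v_1 = (1, -3, 4, 2); ‖v_1‖ = 5.4772, so q_1 = (0.1826, -0.5477, 0.7303, 0.3651).
r_{12} = q_1·v_2 = 1.0954.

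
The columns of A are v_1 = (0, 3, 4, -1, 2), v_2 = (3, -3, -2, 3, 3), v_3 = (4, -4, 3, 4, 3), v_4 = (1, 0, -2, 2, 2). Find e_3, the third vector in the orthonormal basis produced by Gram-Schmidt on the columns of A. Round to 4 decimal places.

e_1 = v_1/‖v_1‖ = (0, 3, 4, -1, 2)/5.4772 = (0.0000, 0.5477, 0.7303, -0.1826, 0.3651).
r_{12} = e_1·v_2 = -2.5560.
u_2 = v_2 + 2.5560·e_1 = (3.0000, -1.6000, -0.1333, 2.5333, 3.9333).
‖u_2‖ = 5.7850, so e_2 = (0.5186, -0.2766, -0.0230, 0.4379, 0.6799).
r_{13} = e_1·v_3 = 0.3651; r_{23} = e_2·v_3 = 6.9029.
u_3 = v_3 − 0.3651·e_1 − 6.9029·e_2 = (0.4203, -2.2908, 2.8924, 1.0438, -1.8267).
‖u_3‖ = 4.2682, so e_3 = (0.0985, -0.5367, 0.6777, 0.2446, -0.4280).

e_3 = (0.0985, -0.5367, 0.6777, 0.2446, -0.4280)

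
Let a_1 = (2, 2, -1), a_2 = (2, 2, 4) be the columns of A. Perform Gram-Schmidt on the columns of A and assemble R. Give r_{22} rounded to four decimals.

r_{22} = 4.7140

a_1 = (2, 2, -1); ‖a_1‖ = 3.0000, so e_1 = (0.6667, 0.6667, -0.3333).
e_1·a_2 = 0.6667·2 + 0.6667·2 + (-0.3333)·4 = 1.3333.
u_2 = a_2 − 1.3333·e_1 = (1.1111, 1.1111, 4.4444).
r_{22} = ‖u_2‖ = 4.7140.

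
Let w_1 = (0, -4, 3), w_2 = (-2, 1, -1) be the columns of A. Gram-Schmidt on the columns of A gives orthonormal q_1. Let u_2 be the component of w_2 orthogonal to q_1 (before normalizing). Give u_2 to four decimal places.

u_2 = (-2.0000, -0.1200, -0.1600)

w_1 = (0, -4, 3); ‖w_1‖ = 5.0000, so q_1 = (0.0000, -0.8000, 0.6000).
q_1·w_2 = 0.0000·(-2) + (-0.8000)·1 + 0.6000·(-1) = -1.4000.
u_2 = w_2 + 1.4000·q_1 = (-2.0000, -0.1200, -0.1600).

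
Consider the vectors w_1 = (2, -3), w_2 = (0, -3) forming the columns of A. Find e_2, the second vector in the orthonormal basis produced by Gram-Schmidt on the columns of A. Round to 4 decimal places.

e_2 = (-0.8321, -0.5547)

w_1 = (2, -3); ‖w_1‖ = 3.6056, so e_1 = (0.5547, -0.8321).
e_1·w_2 = 0.5547·0 + (-0.8321)·(-3) = 2.4962.
u_2 = w_2 − 2.4962·e_1 = (-1.3846, -0.9231).
‖u_2‖ = 1.6641, so e_2 = (-0.8321, -0.5547).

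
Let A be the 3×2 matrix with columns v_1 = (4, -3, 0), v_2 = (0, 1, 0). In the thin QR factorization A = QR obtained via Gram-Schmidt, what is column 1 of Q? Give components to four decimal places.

q_1 = v_1/‖v_1‖ = (4, -3, 0)/5.0000 = (0.8000, -0.6000, 0.0000).

q_1 = (0.8000, -0.6000, 0.0000)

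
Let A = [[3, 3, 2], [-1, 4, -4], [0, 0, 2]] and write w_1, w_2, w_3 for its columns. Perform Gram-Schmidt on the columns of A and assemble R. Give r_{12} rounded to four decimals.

r_{12} = 1.5811

e_1 = w_1/‖w_1‖ = (3, -1, 0)/3.1623 = (0.9487, -0.3162, 0.0000).
r_{12} = e_1·w_2 = 1.5811.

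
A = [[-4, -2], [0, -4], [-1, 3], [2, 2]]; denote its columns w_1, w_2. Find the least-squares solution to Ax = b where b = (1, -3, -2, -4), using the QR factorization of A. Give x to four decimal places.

w_1 = (-4, 0, -1, 2); ‖w_1‖ = 4.5826, so q_1 = (-0.8729, 0.0000, -0.2182, 0.4364).
q_1·w_2 = (-0.8729)·(-2) + 0.0000·(-4) + (-0.2182)·3 + 0.4364·2 = 1.9640.
u_2 = w_2 − 1.9640·q_1 = (-0.2857, -4.0000, 3.4286, 1.1429).
‖u_2‖ = 5.3984, so q_2 = (-0.0529, -0.7410, 0.6351, 0.2117).
Qᵀb = (-2.1822, 0.0529).
Back-substitute: x_2 = 0.0529/5.3984 = 0.0098.
x_1 = (-2.1822 − 1.9640·0.0098)/4.5826 = -0.4804.

x = (-0.4804, 0.0098)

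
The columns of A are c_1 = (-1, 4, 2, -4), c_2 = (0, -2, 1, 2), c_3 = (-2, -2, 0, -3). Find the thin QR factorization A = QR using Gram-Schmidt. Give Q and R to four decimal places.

Q = [[-0.1644, -0.1966, -0.4525], [0.6576, -0.2528, -0.6531], [0.3288, 0.9130, -0.1131], [-0.6576, 0.2528, -0.5966]], R = [[6.0828, -2.3016, 0.9864], [0.0000, 1.9242, 0.1405], [0.0000, 0.0000, 4.0009]]

c_1 = (-1, 4, 2, -4); ‖c_1‖ = 6.0828, so e_1 = (-0.1644, 0.6576, 0.3288, -0.6576).
e_1·c_2 = (-0.1644)·0 + 0.6576·(-2) + 0.3288·1 + (-0.6576)·2 = -2.3016.
u_2 = c_2 + 2.3016·e_1 = (-0.3784, -0.4865, 1.7568, 0.4865).
‖u_2‖ = 1.9242, so e_2 = (-0.1966, -0.2528, 0.9130, 0.2528).
e_1·c_3 = (-0.1644)·(-2) + 0.6576·(-2) + 0.3288·0 + (-0.6576)·(-3) = 0.9864; e_2·c_3 = (-0.1966)·(-2) + (-0.2528)·(-2) + 0.9130·0 + 0.2528·(-3) = 0.1405.
u_3 = c_3 − 0.9864·e_1 − 0.1405·e_2 = (-1.8102, -2.6131, -0.4526, -2.3869).
‖u_3‖ = 4.0009, so e_3 = (-0.4525, -0.6531, -0.1131, -0.5966).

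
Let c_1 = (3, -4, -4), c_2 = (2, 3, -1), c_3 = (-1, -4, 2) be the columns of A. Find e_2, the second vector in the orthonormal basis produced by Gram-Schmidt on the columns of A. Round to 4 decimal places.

e_2 = (0.5756, 0.7523, -0.3205)

e_1 = c_1/‖c_1‖ = (3, -4, -4)/6.4031 = (0.4685, -0.6247, -0.6247).
r_{12} = e_1·c_2 = -0.3123.
u_2 = c_2 + 0.3123·e_1 = (2.1463, 2.8049, -1.1951).
‖u_2‖ = 3.7286, so e_2 = (0.5756, 0.7523, -0.3205).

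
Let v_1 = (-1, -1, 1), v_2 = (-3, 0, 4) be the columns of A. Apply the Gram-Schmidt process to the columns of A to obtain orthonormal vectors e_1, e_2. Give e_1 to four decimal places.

e_1 = (-0.5774, -0.5774, 0.5774)

e_1 = v_1/‖v_1‖ = (-1, -1, 1)/1.7321 = (-0.5774, -0.5774, 0.5774).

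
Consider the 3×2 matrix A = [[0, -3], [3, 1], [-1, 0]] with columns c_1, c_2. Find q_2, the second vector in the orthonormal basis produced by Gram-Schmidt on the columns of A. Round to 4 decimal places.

c_1 = (0, 3, -1); ‖c_1‖ = 3.1623, so q_1 = (0.0000, 0.9487, -0.3162).
q_1·c_2 = 0.0000·(-3) + 0.9487·1 + (-0.3162)·0 = 0.9487.
u_2 = c_2 − 0.9487·q_1 = (-3.0000, 0.1000, 0.3000).
‖u_2‖ = 3.0166, so q_2 = (-0.9945, 0.0331, 0.0994).

q_2 = (-0.9945, 0.0331, 0.0994)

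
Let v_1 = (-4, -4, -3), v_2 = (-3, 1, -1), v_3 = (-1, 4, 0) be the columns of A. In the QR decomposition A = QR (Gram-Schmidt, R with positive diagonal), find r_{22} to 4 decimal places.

r_{22} = 2.8370

v_1 = (-4, -4, -3); ‖v_1‖ = 6.4031, so q_1 = (-0.6247, -0.6247, -0.4685).
q_1·v_2 = (-0.6247)·(-3) + (-0.6247)·1 + (-0.4685)·(-1) = 1.7179.
u_2 = v_2 − 1.7179·q_1 = (-1.9268, 2.0732, -0.1951).
r_{22} = ‖u_2‖ = 2.8370.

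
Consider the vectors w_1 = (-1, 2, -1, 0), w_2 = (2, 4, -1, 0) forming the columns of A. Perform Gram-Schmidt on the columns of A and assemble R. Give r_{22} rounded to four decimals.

w_1 = (-1, 2, -1, 0); ‖w_1‖ = 2.4495, so q_1 = (-0.4082, 0.8165, -0.4082, 0.0000).
q_1·w_2 = (-0.4082)·2 + 0.8165·4 + (-0.4082)·(-1) + 0.0000·0 = 2.8577.
u_2 = w_2 − 2.8577·q_1 = (3.1667, 1.6667, 0.1667, 0.0000).
r_{22} = ‖u_2‖ = 3.5824.

r_{22} = 3.5824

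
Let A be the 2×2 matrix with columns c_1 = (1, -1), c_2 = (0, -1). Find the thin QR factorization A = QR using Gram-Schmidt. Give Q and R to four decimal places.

Q = [[0.7071, -0.7071], [-0.7071, -0.7071]], R = [[1.4142, 0.7071], [0.0000, 0.7071]]

c_1 = (1, -1); ‖c_1‖ = 1.4142, so e_1 = (0.7071, -0.7071).
e_1·c_2 = 0.7071·0 + (-0.7071)·(-1) = 0.7071.
u_2 = c_2 − 0.7071·e_1 = (-0.5000, -0.5000).
‖u_2‖ = 0.7071, so e_2 = (-0.7071, -0.7071).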